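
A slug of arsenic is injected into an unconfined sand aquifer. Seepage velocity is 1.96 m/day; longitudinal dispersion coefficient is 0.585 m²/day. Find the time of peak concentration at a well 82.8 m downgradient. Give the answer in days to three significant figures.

42.1 days

For the 1D instantaneous-source solution, setting ∂C/∂t = 0 at fixed x gives v²t² + 2Dt − x² = 0, so t = (√(D² + v²x²) − D)/v².
√(D² + v²x²) = √(0.585² + 1.96² × 82.8²) = 162.3; v² = 3.8416.
t = (162.3 − 0.585)/3.8416 = 42.1 days (vs. the pure-advection estimate x/v = 42.2 d).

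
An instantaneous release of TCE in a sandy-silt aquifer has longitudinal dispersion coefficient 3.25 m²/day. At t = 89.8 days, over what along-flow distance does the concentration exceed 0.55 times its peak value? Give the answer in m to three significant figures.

The plume is Gaussian with σ = √(2Dt) = √(2 × 3.25 × 89.8) = 24.16 m.
C/C_peak = exp(−Δx²/(2σ²)) = 0.55 ⇒ Δx = σ·√(−2 ln 0.55) = 24.16 × 1.093 = 26.41 m.
Width = 2Δx = 52.8 m.

52.8 m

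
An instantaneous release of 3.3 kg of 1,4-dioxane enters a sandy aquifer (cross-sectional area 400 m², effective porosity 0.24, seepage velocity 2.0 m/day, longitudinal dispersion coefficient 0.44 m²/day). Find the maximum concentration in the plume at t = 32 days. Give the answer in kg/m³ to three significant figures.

The peak of an instantaneous 1D plume sits at x = vt; there the Gaussian factor is 1 and C_max = M/(n_e·A·√(4πDt)), where n_e·A is the pore area the mass is dissolved in.
√(4πDt) = √(4π × 0.44 × 32) = 13.30 m, so C_max = 3.3/(0.24 × 400 × 13.30) = 0.00258 kg/m³.

0.00258 kg/m³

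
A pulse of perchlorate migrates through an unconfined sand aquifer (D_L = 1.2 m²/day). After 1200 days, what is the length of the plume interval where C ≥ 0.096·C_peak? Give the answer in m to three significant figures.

232 m

The plume is Gaussian with σ = √(2Dt) = √(2 × 1.2 × 1200) = 53.67 m.
C/C_peak = exp(−Δx²/(2σ²)) = 0.096 ⇒ Δx = σ·√(−2 ln 0.096) = 53.67 × 2.165 = 116.2 m.
Width = 2Δx = 232 m.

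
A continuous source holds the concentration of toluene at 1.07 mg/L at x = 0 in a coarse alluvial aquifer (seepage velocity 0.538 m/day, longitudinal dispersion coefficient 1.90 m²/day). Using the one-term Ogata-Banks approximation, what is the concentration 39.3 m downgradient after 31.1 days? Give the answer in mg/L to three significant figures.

For a continuous step input, C/C₀ ≈ ½·erfc((x−vt)/(2√(Dt))).
vt = 0.538 × 31.1 = 16.7318 m and 2√(Dt) = 2√(1.90 × 31.1) = 15.37 m.
Argument (x−vt)/(2√(Dt)) = (39.3 − 16.7318)/15.37 = 1.468; ½·erfc(1.468) = 0.01894.
C = 1.07 × 0.01894 = 0.0203 mg/L.

0.0203 mg/L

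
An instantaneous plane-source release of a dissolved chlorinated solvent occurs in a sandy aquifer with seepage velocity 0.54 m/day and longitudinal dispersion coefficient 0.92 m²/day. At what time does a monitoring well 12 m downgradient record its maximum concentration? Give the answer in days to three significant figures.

For the 1D instantaneous-source solution, setting ∂C/∂t = 0 at fixed x gives v²t² + 2Dt − x² = 0, so t = (√(D² + v²x²) − D)/v².
√(D² + v²x²) = √(0.92² + 0.54² × 12²) = 6.545; v² = 0.2916.
t = (6.545 − 0.92)/0.2916 = 19.3 days (vs. the pure-advection estimate x/v = 22.2 d).

19.3 days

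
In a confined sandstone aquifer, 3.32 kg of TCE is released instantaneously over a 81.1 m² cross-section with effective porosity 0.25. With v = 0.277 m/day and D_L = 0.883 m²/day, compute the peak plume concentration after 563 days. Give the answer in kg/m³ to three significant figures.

0.00207 kg/m³

The peak of an instantaneous 1D plume sits at x = vt; there the Gaussian factor is 1 and C_max = M/(n_e·A·√(4πDt)), where n_e·A is the pore area the mass is dissolved in.
√(4πDt) = √(4π × 0.883 × 563) = 79.04 m, so C_max = 3.32/(0.25 × 81.1 × 79.04) = 0.00207 kg/m³.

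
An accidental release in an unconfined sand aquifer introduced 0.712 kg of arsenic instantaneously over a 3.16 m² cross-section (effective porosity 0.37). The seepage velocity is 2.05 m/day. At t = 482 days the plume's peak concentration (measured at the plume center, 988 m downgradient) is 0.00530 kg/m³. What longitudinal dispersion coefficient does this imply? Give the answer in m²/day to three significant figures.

At the plume center C_max = M/(n_e·A·√(4πDt)), so D = M²/(4πt·(n_e·A·C_max)²).
n_e·A·C_max = 0.37 × 3.16 × 0.00530 = 0.006197 kg/m.
D = 0.712²/(4π × 482 × 0.006197²) = 2.18 m²/day.

2.18 m²/day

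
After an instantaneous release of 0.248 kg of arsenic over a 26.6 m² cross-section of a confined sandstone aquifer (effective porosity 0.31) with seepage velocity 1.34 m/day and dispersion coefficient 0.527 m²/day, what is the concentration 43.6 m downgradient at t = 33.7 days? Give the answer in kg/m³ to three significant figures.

For an instantaneous plane source, C(x,t) = M/(n_e·A·√(4πDt)) · exp(−(x−vt)²/(4Dt)), with n_e·A the pore (flow) area.
Plume center vt = 1.34 × 33.7 = 45.158 m, so the well at 43.6 m is 1.558 m upgradient of the peak.
√(4πDt) = 14.94 m, giving peak height M/(n_e·A·√(4πDt)) = 0.248/(0.31 × 26.6 × 14.94) = 0.002013 kg/m³.
(x−vt)²/(4Dt) = (-1.558)²/(4 × 0.527 × 33.7) = 0.03417; exp(−0.03417) = 0.9664.
C = 0.002013 × 0.9664 = 0.00195 kg/m³.

0.00195 kg/m³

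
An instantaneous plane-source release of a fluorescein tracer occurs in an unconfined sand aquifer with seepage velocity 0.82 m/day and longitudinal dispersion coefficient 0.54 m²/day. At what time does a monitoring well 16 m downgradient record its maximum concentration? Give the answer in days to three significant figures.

18.7 days

For the 1D instantaneous-source solution, setting ∂C/∂t = 0 at fixed x gives v²t² + 2Dt − x² = 0, so t = (√(D² + v²x²) − D)/v².
√(D² + v²x²) = √(0.54² + 0.82² × 16²) = 13.13; v² = 0.6724.
t = (13.13 − 0.54)/0.6724 = 18.7 days (vs. the pure-advection estimate x/v = 19.5 d).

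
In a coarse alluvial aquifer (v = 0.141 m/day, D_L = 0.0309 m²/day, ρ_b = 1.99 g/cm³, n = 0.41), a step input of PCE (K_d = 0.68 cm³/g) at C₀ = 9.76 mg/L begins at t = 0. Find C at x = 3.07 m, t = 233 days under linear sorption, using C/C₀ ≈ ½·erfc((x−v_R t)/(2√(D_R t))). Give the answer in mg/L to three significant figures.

9.70 mg/L

Retardation factor R = 1 + ρ_b·K_d/n = 1 + 1.99 × 0.68/0.41 = 4.300.
Sorption retards both mechanisms: v_R = v/R = 0.03279 m/day, D_R = D/R = 0.007186 m²/day.
v_R·t = 0.03279 × 233 = 7.64007 m; 2√(D_R t) = 2.588 m; argument = (3.07 − 7.64007)/2.588 = -1.766.
C = C₀ × ½·erfc(-1.766) = 9.76 × 0.9937 = 9.70 mg/L.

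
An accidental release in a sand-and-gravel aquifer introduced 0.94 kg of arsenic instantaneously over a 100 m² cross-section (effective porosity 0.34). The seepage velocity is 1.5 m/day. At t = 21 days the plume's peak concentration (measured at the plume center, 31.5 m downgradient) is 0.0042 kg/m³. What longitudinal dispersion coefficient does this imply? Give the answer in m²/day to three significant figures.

0.164 m²/day

At the plume center C_max = M/(n_e·A·√(4πDt)), so D = M²/(4πt·(n_e·A·C_max)²).
n_e·A·C_max = 0.34 × 100 × 0.0042 = 0.1428 kg/m.
D = 0.94²/(4π × 21 × 0.1428²) = 0.164 m²/day.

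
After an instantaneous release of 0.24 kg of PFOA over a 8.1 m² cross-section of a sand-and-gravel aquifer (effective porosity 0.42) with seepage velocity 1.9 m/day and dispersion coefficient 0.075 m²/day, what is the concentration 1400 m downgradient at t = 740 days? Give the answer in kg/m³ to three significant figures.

For an instantaneous plane source, C(x,t) = M/(n_e·A·√(4πDt)) · exp(−(x−vt)²/(4Dt)), with n_e·A the pore (flow) area.
Plume center vt = 1.9 × 740 = 1406 m, so the well at 1400 m is 6 m upgradient of the peak.
√(4πDt) = 26.41 m, giving peak height M/(n_e·A·√(4πDt)) = 0.24/(0.42 × 8.1 × 26.41) = 0.002671 kg/m³.
(x−vt)²/(4Dt) = (-6)²/(4 × 0.075 × 740) = 0.1622; exp(−0.1622) = 0.8503.
C = 0.002671 × 0.8503 = 0.00227 kg/m³.

0.00227 kg/m³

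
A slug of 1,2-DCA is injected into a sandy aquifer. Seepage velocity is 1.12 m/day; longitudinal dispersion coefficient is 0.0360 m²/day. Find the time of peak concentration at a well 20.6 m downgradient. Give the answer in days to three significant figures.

18.4 days

For the 1D instantaneous-source solution, setting ∂C/∂t = 0 at fixed x gives v²t² + 2Dt − x² = 0, so t = (√(D² + v²x²) − D)/v².
√(D² + v²x²) = √(0.0360² + 1.12² × 20.6²) = 23.07; v² = 1.2544.
t = (23.07 − 0.0360)/1.2544 = 18.4 days (vs. the pure-advection estimate x/v = 18.4 d).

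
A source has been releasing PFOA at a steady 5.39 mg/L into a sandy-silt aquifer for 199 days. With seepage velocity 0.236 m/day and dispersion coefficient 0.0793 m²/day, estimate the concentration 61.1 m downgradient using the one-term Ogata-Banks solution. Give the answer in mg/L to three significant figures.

0.0320 mg/L

For a continuous step input, C/C₀ ≈ ½·erfc((x−vt)/(2√(Dt))).
vt = 0.236 × 199 = 46.964 m and 2√(Dt) = 2√(0.0793 × 199) = 7.945 m.
Argument (x−vt)/(2√(Dt)) = (61.1 − 46.964)/7.945 = 1.779; ½·erfc(1.779) = 0.005937.
C = 5.39 × 0.005937 = 0.0320 mg/L.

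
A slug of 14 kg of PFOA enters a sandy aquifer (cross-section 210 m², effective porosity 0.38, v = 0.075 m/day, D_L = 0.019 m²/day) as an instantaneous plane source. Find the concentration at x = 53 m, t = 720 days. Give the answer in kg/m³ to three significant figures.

For an instantaneous plane source, C(x,t) = M/(n_e·A·√(4πDt)) · exp(−(x−vt)²/(4Dt)), with n_e·A the pore (flow) area.
Plume center vt = 0.075 × 720 = 54 m, so the well at 53 m is 1 m upgradient of the peak.
√(4πDt) = 13.11 m, giving peak height M/(n_e·A·√(4πDt)) = 14/(0.38 × 210 × 13.11) = 0.01338 kg/m³.
(x−vt)²/(4Dt) = (-1)²/(4 × 0.019 × 720) = 0.01827; exp(−0.01827) = 0.9819.
C = 0.01338 × 0.9819 = 0.0131 kg/m³.

0.0131 kg/m³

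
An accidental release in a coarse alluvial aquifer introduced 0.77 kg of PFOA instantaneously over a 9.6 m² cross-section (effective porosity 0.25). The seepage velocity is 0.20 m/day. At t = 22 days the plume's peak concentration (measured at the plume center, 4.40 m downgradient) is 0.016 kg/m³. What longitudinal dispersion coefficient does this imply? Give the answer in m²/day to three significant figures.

1.45 m²/day

At the plume center C_max = M/(n_e·A·√(4πDt)), so D = M²/(4πt·(n_e·A·C_max)²).
n_e·A·C_max = 0.25 × 9.6 × 0.016 = 0.03840 kg/m.
D = 0.77²/(4π × 22 × 0.03840²) = 1.45 m²/day.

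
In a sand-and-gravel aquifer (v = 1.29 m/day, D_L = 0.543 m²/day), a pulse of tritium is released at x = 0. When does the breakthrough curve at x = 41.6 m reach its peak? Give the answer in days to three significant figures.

For the 1D instantaneous-source solution, setting ∂C/∂t = 0 at fixed x gives v²t² + 2Dt − x² = 0, so t = (√(D² + v²x²) − D)/v².
√(D² + v²x²) = √(0.543² + 1.29² × 41.6²) = 53.67; v² = 1.6641.
t = (53.67 − 0.543)/1.6641 = 31.9 days (vs. the pure-advection estimate x/v = 32.2 d).

31.9 days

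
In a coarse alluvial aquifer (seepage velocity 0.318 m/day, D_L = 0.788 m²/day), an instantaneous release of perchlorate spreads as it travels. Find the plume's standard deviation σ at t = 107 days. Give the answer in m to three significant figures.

13.0 m

Dispersive spreading gives a Gaussian with σ² = 2Dt; advection only shifts the center.
σ = √(2 × 0.788 × 107) = 13.0 m.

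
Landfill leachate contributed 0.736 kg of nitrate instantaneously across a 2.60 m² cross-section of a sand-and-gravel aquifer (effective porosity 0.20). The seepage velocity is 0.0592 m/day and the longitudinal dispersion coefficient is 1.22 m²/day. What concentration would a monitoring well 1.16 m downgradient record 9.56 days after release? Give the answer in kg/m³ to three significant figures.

0.116 kg/m³

For an instantaneous plane source, C(x,t) = M/(n_e·A·√(4πDt)) · exp(−(x−vt)²/(4Dt)), with n_e·A the pore (flow) area.
Plume center vt = 0.0592 × 9.56 = 0.565952 m, so the well at 1.16 m is 0.594048 m downgradient of the peak.
√(4πDt) = 12.11 m, giving peak height M/(n_e·A·√(4πDt)) = 0.736/(0.20 × 2.60 × 12.11) = 0.1169 kg/m³.
(x−vt)²/(4Dt) = (0.594048)²/(4 × 1.22 × 9.56) = 0.007564; exp(−0.007564) = 0.9925.
C = 0.1169 × 0.9925 = 0.116 kg/m³.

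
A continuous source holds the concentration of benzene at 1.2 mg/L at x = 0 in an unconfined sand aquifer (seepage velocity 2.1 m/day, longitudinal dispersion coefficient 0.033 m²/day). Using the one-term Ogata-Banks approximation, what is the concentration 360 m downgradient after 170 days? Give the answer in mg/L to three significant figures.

0.222 mg/L

For a continuous step input, C/C₀ ≈ ½·erfc((x−vt)/(2√(Dt))).
vt = 2.1 × 170 = 357 m and 2√(Dt) = 2√(0.033 × 170) = 4.737 m.
Argument (x−vt)/(2√(Dt)) = (360 − 357)/4.737 = 0.6333; ½·erfc(0.6333) = 0.1852.
C = 1.2 × 0.1852 = 0.222 mg/L.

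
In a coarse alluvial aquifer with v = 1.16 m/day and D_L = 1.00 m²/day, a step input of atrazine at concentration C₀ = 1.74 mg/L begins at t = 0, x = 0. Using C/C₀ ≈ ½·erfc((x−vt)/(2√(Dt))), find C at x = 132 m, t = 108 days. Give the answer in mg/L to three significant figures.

0.563 mg/L

For a continuous step input, C/C₀ ≈ ½·erfc((x−vt)/(2√(Dt))).
vt = 1.16 × 108 = 125.28 m and 2√(Dt) = 2√(1.00 × 108) = 20.78 m.
Argument (x−vt)/(2√(Dt)) = (132 − 125.28)/20.78 = 0.3234; ½·erfc(0.3234) = 0.3237.
C = 1.74 × 0.3237 = 0.563 mg/L.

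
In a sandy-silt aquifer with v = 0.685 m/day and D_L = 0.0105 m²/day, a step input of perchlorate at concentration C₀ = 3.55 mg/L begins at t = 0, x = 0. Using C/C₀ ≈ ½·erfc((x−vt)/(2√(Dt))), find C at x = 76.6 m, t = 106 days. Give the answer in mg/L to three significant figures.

0.0133 mg/L

For a continuous step input, C/C₀ ≈ ½·erfc((x−vt)/(2√(Dt))).
vt = 0.685 × 106 = 72.61 m and 2√(Dt) = 2√(0.0105 × 106) = 2.110 m.
Argument (x−vt)/(2√(Dt)) = (76.6 − 72.61)/2.110 = 1.891; ½·erfc(1.891) = 0.003745.
C = 3.55 × 0.003745 = 0.0133 mg/L.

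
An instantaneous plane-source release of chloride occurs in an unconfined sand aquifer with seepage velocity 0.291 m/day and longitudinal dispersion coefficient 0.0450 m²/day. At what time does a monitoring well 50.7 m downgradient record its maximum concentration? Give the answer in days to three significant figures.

174 days

For the 1D instantaneous-source solution, setting ∂C/∂t = 0 at fixed x gives v²t² + 2Dt − x² = 0, so t = (√(D² + v²x²) − D)/v².
√(D² + v²x²) = √(0.0450² + 0.291² × 50.7²) = 14.75; v² = 0.084681.
t = (14.75 − 0.0450)/0.084681 = 174 days (vs. the pure-advection estimate x/v = 174 d).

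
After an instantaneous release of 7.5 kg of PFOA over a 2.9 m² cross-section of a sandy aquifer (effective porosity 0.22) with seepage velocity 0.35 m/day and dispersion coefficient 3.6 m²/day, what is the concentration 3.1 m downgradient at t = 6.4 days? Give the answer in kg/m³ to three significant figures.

For an instantaneous plane source, C(x,t) = M/(n_e·A·√(4πDt)) · exp(−(x−vt)²/(4Dt)), with n_e·A the pore (flow) area.
Plume center vt = 0.35 × 6.4 = 2.24 m, so the well at 3.1 m is 0.86 m downgradient of the peak.
√(4πDt) = 17.02 m, giving peak height M/(n_e·A·√(4πDt)) = 7.5/(0.22 × 2.9 × 17.02) = 0.6907 kg/m³.
(x−vt)²/(4Dt) = (0.86)²/(4 × 3.6 × 6.4) = 0.008025; exp(−0.008025) = 0.9920.
C = 0.6907 × 0.9920 = 0.685 kg/m³.

0.685 kg/m³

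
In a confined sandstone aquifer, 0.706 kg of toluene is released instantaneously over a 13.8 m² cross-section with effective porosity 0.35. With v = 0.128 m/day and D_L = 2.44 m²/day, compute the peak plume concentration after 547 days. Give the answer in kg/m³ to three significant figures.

The peak of an instantaneous 1D plume sits at x = vt; there the Gaussian factor is 1 and C_max = M/(n_e·A·√(4πDt)), where n_e·A is the pore area the mass is dissolved in.
√(4πDt) = √(4π × 2.44 × 547) = 129.5 m, so C_max = 0.706/(0.35 × 13.8 × 129.5) = 0.00113 kg/m³.

0.00113 kg/m³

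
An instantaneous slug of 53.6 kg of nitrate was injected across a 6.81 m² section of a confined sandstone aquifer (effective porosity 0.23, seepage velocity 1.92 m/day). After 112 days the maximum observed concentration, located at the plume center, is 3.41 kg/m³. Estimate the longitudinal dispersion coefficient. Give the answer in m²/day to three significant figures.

At the plume center C_max = M/(n_e·A·√(4πDt)), so D = M²/(4πt·(n_e·A·C_max)²).
n_e·A·C_max = 0.23 × 6.81 × 3.41 = 5.341 kg/m.
D = 53.6²/(4π × 112 × 5.341²) = 0.0716 m²/day.

0.0716 m²/day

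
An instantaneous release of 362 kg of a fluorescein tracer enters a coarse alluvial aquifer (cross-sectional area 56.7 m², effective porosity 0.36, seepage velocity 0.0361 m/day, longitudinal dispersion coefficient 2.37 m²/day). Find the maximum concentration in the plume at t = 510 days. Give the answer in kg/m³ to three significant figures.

The peak of an instantaneous 1D plume sits at x = vt; there the Gaussian factor is 1 and C_max = M/(n_e·A·√(4πDt)), where n_e·A is the pore area the mass is dissolved in.
√(4πDt) = √(4π × 2.37 × 510) = 123.2 m, so C_max = 362/(0.36 × 56.7 × 123.2) = 0.144 kg/m³.

0.144 kg/m³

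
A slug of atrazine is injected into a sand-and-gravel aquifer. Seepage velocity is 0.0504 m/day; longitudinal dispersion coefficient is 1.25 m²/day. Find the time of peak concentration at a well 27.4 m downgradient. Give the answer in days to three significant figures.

For the 1D instantaneous-source solution, setting ∂C/∂t = 0 at fixed x gives v²t² + 2Dt − x² = 0, so t = (√(D² + v²x²) − D)/v².
√(D² + v²x²) = √(1.25² + 0.0504² × 27.4²) = 1.863; v² = 0.00254016.
t = (1.863 − 1.25)/0.00254016 = 241 days (vs. the pure-advection estimate x/v = 544 d).

241 days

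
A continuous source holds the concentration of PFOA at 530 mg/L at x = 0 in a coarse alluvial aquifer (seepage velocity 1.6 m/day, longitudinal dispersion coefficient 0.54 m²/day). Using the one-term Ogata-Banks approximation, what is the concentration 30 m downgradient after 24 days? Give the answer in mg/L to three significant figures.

504 mg/L

For a continuous step input, C/C₀ ≈ ½·erfc((x−vt)/(2√(Dt))).
vt = 1.6 × 24 = 38.4 m and 2√(Dt) = 2√(0.54 × 24) = 7.200 m.
Argument (x−vt)/(2√(Dt)) = (30 − 38.4)/7.200 = -1.167; ½·erfc(-1.167) = 0.9506.
C = 530 × 0.9506 = 504 mg/L.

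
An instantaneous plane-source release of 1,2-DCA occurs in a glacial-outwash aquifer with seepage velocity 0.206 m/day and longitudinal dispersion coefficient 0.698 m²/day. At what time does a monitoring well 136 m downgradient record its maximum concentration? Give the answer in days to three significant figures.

For the 1D instantaneous-source solution, setting ∂C/∂t = 0 at fixed x gives v²t² + 2Dt − x² = 0, so t = (√(D² + v²x²) − D)/v².
√(D² + v²x²) = √(0.698² + 0.206² × 136²) = 28.02; v² = 0.042436.
t = (28.02 − 0.698)/0.042436 = 644 days (vs. the pure-advection estimate x/v = 660 d).

644 days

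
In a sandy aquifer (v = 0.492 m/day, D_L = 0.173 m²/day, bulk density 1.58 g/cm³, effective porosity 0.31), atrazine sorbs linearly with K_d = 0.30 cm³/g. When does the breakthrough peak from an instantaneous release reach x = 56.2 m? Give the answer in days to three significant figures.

Retardation factor R = 1 + ρ_b·K_d/n = 1 + 1.58 × 0.30/0.31 = 2.529.
Sorption retards both mechanisms: v_R = v/R = 0.1945 m/day, D_R = D/R = 0.06841 m²/day.
Peak time from v_R²t² + 2D_R t − x² = 0: t = (√(D_R² + v_R²x²) − D_R)/v_R².
√(D_R² + v_R²x²) = √(0.06841² + 0.1945² × 56.2²) = 10.93; v_R² = 0.03783.
t = (10.93 − 0.06841)/0.03783 = 287 days.

287 days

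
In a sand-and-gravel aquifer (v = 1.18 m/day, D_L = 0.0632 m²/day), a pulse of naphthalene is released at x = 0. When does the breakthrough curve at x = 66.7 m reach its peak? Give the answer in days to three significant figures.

56.5 days

For the 1D instantaneous-source solution, setting ∂C/∂t = 0 at fixed x gives v²t² + 2Dt − x² = 0, so t = (√(D² + v²x²) − D)/v².
√(D² + v²x²) = √(0.0632² + 1.18² × 66.7²) = 78.71; v² = 1.3924.
t = (78.71 − 0.0632)/1.3924 = 56.5 days (vs. the pure-advection estimate x/v = 56.5 d).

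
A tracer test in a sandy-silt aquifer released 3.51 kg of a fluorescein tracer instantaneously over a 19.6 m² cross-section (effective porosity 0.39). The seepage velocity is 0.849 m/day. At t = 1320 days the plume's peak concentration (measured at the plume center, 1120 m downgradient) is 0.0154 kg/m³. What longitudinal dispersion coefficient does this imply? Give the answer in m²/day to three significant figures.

At the plume center C_max = M/(n_e·A·√(4πDt)), so D = M²/(4πt·(n_e·A·C_max)²).
n_e·A·C_max = 0.39 × 19.6 × 0.0154 = 0.1177 kg/m.
D = 3.51²/(4π × 1320 × 0.1177²) = 0.0536 m²/day.

0.0536 m²/day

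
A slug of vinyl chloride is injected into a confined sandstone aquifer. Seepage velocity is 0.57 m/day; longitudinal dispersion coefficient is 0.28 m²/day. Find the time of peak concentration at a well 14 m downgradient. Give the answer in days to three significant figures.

For the 1D instantaneous-source solution, setting ∂C/∂t = 0 at fixed x gives v²t² + 2Dt − x² = 0, so t = (√(D² + v²x²) − D)/v².
√(D² + v²x²) = √(0.28² + 0.57² × 14²) = 7.985; v² = 0.3249.
t = (7.985 − 0.28)/0.3249 = 23.7 days (vs. the pure-advection estimate x/v = 24.6 d).

23.7 days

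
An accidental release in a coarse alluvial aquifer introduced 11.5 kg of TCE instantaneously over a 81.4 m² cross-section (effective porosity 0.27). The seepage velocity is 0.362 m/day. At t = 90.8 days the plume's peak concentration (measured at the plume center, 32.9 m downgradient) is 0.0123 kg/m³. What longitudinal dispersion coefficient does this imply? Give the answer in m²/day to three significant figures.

1.59 m²/day

At the plume center C_max = M/(n_e·A·√(4πDt)), so D = M²/(4πt·(n_e·A·C_max)²).
n_e·A·C_max = 0.27 × 81.4 × 0.0123 = 0.2703 kg/m.
D = 11.5²/(4π × 90.8 × 0.2703²) = 1.59 m²/day.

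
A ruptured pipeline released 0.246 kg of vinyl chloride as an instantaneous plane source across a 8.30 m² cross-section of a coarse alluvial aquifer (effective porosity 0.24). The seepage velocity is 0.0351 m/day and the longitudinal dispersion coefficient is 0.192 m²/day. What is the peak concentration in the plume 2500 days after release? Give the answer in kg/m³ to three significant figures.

0.00159 kg/m³

The peak of an instantaneous 1D plume sits at x = vt; there the Gaussian factor is 1 and C_max = M/(n_e·A·√(4πDt)), where n_e·A is the pore area the mass is dissolved in.
√(4πDt) = √(4π × 0.192 × 2500) = 77.67 m, so C_max = 0.246/(0.24 × 8.30 × 77.67) = 0.00159 kg/m³.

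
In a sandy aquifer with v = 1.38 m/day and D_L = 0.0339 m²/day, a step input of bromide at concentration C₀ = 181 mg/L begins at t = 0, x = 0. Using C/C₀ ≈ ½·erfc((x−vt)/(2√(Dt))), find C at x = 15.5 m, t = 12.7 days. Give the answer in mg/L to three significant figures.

For a continuous step input, C/C₀ ≈ ½·erfc((x−vt)/(2√(Dt))).
vt = 1.38 × 12.7 = 17.526 m and 2√(Dt) = 2√(0.0339 × 12.7) = 1.312 m.
Argument (x−vt)/(2√(Dt)) = (15.5 − 17.526)/1.312 = -1.544; ½·erfc(-1.544) = 0.9855.
C = 181 × 0.9855 = 178 mg/L.

178 mg/L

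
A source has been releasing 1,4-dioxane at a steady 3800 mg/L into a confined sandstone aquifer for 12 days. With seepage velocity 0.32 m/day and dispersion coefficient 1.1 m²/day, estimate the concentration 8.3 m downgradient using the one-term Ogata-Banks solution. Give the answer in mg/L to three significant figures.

For a continuous step input, C/C₀ ≈ ½·erfc((x−vt)/(2√(Dt))).
vt = 0.32 × 12 = 3.84 m and 2√(Dt) = 2√(1.1 × 12) = 7.266 m.
Argument (x−vt)/(2√(Dt)) = (8.3 − 3.84)/7.266 = 0.6138; ½·erfc(0.6138) = 0.1927.
C = 3800 × 0.1927 = 732 mg/L.

732 mg/L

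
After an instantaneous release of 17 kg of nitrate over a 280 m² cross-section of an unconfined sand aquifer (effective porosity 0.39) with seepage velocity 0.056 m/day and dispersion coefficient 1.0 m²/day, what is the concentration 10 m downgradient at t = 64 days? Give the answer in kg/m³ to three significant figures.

For an instantaneous plane source, C(x,t) = M/(n_e·A·√(4πDt)) · exp(−(x−vt)²/(4Dt)), with n_e·A the pore (flow) area.
Plume center vt = 0.056 × 64 = 3.584 m, so the well at 10 m is 6.416 m downgradient of the peak.
√(4πDt) = 28.36 m, giving peak height M/(n_e·A·√(4πDt)) = 17/(0.39 × 280 × 28.36) = 0.005489 kg/m³.
(x−vt)²/(4Dt) = (6.416)²/(4 × 1.0 × 64) = 0.1608; exp(−0.1608) = 0.8515.
C = 0.005489 × 0.8515 = 0.00467 kg/m³.

0.00467 kg/m³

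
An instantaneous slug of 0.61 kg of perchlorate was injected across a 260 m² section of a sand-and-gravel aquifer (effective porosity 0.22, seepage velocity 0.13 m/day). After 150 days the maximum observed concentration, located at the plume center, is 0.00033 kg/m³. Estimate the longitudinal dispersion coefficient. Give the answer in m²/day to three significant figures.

At the plume center C_max = M/(n_e·A·√(4πDt)), so D = M²/(4πt·(n_e·A·C_max)²).
n_e·A·C_max = 0.22 × 260 × 0.00033 = 0.01888 kg/m.
D = 0.61²/(4π × 150 × 0.01888²) = 0.554 m²/day.

0.554 m²/day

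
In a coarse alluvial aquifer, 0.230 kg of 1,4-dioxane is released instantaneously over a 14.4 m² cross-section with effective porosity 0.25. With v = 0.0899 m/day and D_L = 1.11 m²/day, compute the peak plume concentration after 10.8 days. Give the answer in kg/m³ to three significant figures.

The peak of an instantaneous 1D plume sits at x = vt; there the Gaussian factor is 1 and C_max = M/(n_e·A·√(4πDt)), where n_e·A is the pore area the mass is dissolved in.
√(4πDt) = √(4π × 1.11 × 10.8) = 12.27 m, so C_max = 0.230/(0.25 × 14.4 × 12.27) = 0.00521 kg/m³.

0.00521 kg/m³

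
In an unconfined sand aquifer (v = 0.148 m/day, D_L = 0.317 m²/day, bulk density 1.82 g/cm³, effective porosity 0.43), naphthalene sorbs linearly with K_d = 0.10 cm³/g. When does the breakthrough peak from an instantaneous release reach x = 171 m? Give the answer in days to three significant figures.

Retardation factor R = 1 + ρ_b·K_d/n = 1 + 1.82 × 0.10/0.43 = 1.423.
Sorption retards both mechanisms: v_R = v/R = 0.1040 m/day, D_R = D/R = 0.2228 m²/day.
Peak time from v_R²t² + 2D_R t − x² = 0: t = (√(D_R² + v_R²x²) − D_R)/v_R².
√(D_R² + v_R²x²) = √(0.2228² + 0.1040² × 171²) = 17.79; v_R² = 0.01082.
t = (17.79 − 0.2228)/0.01082 = 1620 days.

1620 days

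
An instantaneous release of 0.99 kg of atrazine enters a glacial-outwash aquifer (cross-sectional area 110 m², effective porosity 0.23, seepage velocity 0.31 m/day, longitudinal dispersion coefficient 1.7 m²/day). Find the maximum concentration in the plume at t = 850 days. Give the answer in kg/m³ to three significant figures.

0.000290 kg/m³

The peak of an instantaneous 1D plume sits at x = vt; there the Gaussian factor is 1 and C_max = M/(n_e·A·√(4πDt)), where n_e·A is the pore area the mass is dissolved in.
√(4πDt) = √(4π × 1.7 × 850) = 134.8 m, so C_max = 0.99/(0.23 × 110 × 134.8) = 0.000290 kg/m³.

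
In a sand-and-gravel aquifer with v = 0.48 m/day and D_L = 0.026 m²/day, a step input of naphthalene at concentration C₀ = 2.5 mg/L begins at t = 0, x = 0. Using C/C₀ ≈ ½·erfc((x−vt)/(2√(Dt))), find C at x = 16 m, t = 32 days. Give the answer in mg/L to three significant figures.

For a continuous step input, C/C₀ ≈ ½·erfc((x−vt)/(2√(Dt))).
vt = 0.48 × 32 = 15.36 m and 2√(Dt) = 2√(0.026 × 32) = 1.824 m.
Argument (x−vt)/(2√(Dt)) = (16 − 15.36)/1.824 = 0.3509; ½·erfc(0.3509) = 0.3099.
C = 2.5 × 0.3099 = 0.775 mg/L.

0.775 mg/L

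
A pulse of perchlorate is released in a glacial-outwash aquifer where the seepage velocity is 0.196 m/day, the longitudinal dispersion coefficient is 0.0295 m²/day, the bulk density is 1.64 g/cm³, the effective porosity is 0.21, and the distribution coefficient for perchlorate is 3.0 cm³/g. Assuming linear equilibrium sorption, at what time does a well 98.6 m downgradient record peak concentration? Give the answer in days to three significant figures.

Retardation factor R = 1 + ρ_b·K_d/n = 1 + 1.64 × 3.0/0.21 = 24.43.
Sorption retards both mechanisms: v_R = v/R = 0.008023 m/day, D_R = D/R = 0.001208 m²/day.
Peak time from v_R²t² + 2D_R t − x² = 0: t = (√(D_R² + v_R²x²) − D_R)/v_R².
√(D_R² + v_R²x²) = √(0.001208² + 0.008023² × 98.6²) = 0.7911; v_R² = 6.437e-05.
t = (0.7911 − 0.001208)/6.437e-05 = 12300 days.

12300 days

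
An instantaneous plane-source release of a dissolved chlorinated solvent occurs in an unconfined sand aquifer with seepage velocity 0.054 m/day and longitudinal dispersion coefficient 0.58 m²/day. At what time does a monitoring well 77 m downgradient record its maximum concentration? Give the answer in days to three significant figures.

1240 days

For the 1D instantaneous-source solution, setting ∂C/∂t = 0 at fixed x gives v²t² + 2Dt − x² = 0, so t = (√(D² + v²x²) − D)/v².
√(D² + v²x²) = √(0.58² + 0.054² × 77²) = 4.198; v² = 0.002916.
t = (4.198 − 0.58)/0.002916 = 1240 days (vs. the pure-advection estimate x/v = 1430 d).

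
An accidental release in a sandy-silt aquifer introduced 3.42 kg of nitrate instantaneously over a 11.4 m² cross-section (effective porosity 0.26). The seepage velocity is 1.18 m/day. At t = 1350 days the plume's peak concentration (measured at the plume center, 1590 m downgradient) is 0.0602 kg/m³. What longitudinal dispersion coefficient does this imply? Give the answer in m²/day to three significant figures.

At the plume center C_max = M/(n_e·A·√(4πDt)), so D = M²/(4πt·(n_e·A·C_max)²).
n_e·A·C_max = 0.26 × 11.4 × 0.0602 = 0.1784 kg/m.
D = 3.42²/(4π × 1350 × 0.1784²) = 0.0217 m²/day.

0.0217 m²/day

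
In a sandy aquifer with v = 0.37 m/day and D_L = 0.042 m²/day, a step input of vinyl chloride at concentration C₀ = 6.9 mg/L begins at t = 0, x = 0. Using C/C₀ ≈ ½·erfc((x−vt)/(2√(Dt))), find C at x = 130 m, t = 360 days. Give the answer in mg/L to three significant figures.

For a continuous step input, C/C₀ ≈ ½·erfc((x−vt)/(2√(Dt))).
vt = 0.37 × 360 = 133.2 m and 2√(Dt) = 2√(0.042 × 360) = 7.777 m.
Argument (x−vt)/(2√(Dt)) = (130 − 133.2)/7.777 = -0.4115; ½·erfc(-0.4115) = 0.7197.
C = 6.9 × 0.7197 = 4.97 mg/L.

4.97 mg/L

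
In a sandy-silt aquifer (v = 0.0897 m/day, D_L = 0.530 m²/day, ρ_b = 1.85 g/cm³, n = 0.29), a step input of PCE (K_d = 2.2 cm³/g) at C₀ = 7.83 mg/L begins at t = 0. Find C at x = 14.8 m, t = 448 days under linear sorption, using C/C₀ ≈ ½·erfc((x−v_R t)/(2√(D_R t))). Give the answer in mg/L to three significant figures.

0.121 mg/L

Retardation factor R = 1 + ρ_b·K_d/n = 1 + 1.85 × 2.2/0.29 = 15.03.
Sorption retards both mechanisms: v_R = v/R = 0.005968 m/day, D_R = D/R = 0.03526 m²/day.
v_R·t = 0.005968 × 448 = 2.673664 m; 2√(D_R t) = 7.949 m; argument = (14.8 − 2.673664)/7.949 = 1.526.
C = C₀ × ½·erfc(1.526) = 7.83 × 0.01546 = 0.121 mg/L.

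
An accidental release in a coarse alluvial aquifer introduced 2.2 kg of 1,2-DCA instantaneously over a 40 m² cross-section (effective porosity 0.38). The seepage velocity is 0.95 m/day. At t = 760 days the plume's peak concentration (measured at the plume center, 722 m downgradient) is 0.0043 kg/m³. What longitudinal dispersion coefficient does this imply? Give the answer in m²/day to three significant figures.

0.119 m²/day

At the plume center C_max = M/(n_e·A·√(4πDt)), so D = M²/(4πt·(n_e·A·C_max)²).
n_e·A·C_max = 0.38 × 40 × 0.0043 = 0.06536 kg/m.
D = 2.2²/(4π × 760 × 0.06536²) = 0.119 m²/day.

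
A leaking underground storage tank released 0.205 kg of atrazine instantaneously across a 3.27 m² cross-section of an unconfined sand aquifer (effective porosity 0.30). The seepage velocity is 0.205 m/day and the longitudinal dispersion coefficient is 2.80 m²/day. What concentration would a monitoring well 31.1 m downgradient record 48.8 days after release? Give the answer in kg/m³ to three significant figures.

For an instantaneous plane source, C(x,t) = M/(n_e·A·√(4πDt)) · exp(−(x−vt)²/(4Dt)), with n_e·A the pore (flow) area.
Plume center vt = 0.205 × 48.8 = 10.004 m, so the well at 31.1 m is 21.096 m downgradient of the peak.
√(4πDt) = 41.44 m, giving peak height M/(n_e·A·√(4πDt)) = 0.205/(0.30 × 3.27 × 41.44) = 0.005043 kg/m³.
(x−vt)²/(4Dt) = (21.096)²/(4 × 2.80 × 48.8) = 0.8143; exp(−0.8143) = 0.4429.
C = 0.005043 × 0.4429 = 0.00223 kg/m³.

0.00223 kg/m³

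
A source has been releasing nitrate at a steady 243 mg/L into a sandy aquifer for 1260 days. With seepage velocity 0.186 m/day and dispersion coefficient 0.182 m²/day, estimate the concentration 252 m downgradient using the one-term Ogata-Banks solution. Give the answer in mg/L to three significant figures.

49.8 mg/L

For a continuous step input, C/C₀ ≈ ½·erfc((x−vt)/(2√(Dt))).
vt = 0.186 × 1260 = 234.36 m and 2√(Dt) = 2√(0.182 × 1260) = 30.29 m.
Argument (x−vt)/(2√(Dt)) = (252 − 234.36)/30.29 = 0.5824; ½·erfc(0.5824) = 0.2051.
C = 243 × 0.2051 = 49.8 mg/L.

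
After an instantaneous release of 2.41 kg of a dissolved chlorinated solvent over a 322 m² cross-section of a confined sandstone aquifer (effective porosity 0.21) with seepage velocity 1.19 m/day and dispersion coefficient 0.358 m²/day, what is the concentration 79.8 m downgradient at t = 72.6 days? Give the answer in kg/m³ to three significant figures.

0.00130 kg/m³

For an instantaneous plane source, C(x,t) = M/(n_e·A·√(4πDt)) · exp(−(x−vt)²/(4Dt)), with n_e·A the pore (flow) area.
Plume center vt = 1.19 × 72.6 = 86.394 m, so the well at 79.8 m is 6.594 m upgradient of the peak.
√(4πDt) = 18.07 m, giving peak height M/(n_e·A·√(4πDt)) = 2.41/(0.21 × 322 × 18.07) = 0.001972 kg/m³.
(x−vt)²/(4Dt) = (-6.594)²/(4 × 0.358 × 72.6) = 0.4182; exp(−0.4182) = 0.6582.
C = 0.001972 × 0.6582 = 0.00130 kg/m³.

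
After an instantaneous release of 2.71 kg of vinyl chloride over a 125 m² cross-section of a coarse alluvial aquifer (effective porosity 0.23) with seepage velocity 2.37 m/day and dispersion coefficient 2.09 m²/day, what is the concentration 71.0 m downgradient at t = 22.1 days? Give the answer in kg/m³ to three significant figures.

For an instantaneous plane source, C(x,t) = M/(n_e·A·√(4πDt)) · exp(−(x−vt)²/(4Dt)), with n_e·A the pore (flow) area.
Plume center vt = 2.37 × 22.1 = 52.377 m, so the well at 71.0 m is 18.623 m downgradient of the peak.
√(4πDt) = 24.09 m, giving peak height M/(n_e·A·√(4πDt)) = 2.71/(0.23 × 125 × 24.09) = 0.003913 kg/m³.
(x−vt)²/(4Dt) = (18.623)²/(4 × 2.09 × 22.1) = 1.877; exp(−1.877) = 0.1530.
C = 0.003913 × 0.1530 = 0.000599 kg/m³.

0.000599 kg/m³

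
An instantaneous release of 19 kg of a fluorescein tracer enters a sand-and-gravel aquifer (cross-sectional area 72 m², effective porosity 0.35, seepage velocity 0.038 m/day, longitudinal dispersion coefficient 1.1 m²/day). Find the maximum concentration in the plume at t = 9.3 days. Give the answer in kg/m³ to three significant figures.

0.0665 kg/m³

The peak of an instantaneous 1D plume sits at x = vt; there the Gaussian factor is 1 and C_max = M/(n_e·A·√(4πDt)), where n_e·A is the pore area the mass is dissolved in.
√(4πDt) = √(4π × 1.1 × 9.3) = 11.34 m, so C_max = 19/(0.35 × 72 × 11.34) = 0.0665 kg/m³.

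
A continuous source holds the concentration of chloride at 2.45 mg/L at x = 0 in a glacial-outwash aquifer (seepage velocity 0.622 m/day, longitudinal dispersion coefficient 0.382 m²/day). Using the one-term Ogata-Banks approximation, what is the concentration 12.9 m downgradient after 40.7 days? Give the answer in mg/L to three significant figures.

For a continuous step input, C/C₀ ≈ ½·erfc((x−vt)/(2√(Dt))).
vt = 0.622 × 40.7 = 25.3154 m and 2√(Dt) = 2√(0.382 × 40.7) = 7.886 m.
Argument (x−vt)/(2√(Dt)) = (12.9 − 25.3154)/7.886 = -1.574; ½·erfc(-1.574) = 0.9870.
C = 2.45 × 0.9870 = 2.42 mg/L.

2.42 mg/L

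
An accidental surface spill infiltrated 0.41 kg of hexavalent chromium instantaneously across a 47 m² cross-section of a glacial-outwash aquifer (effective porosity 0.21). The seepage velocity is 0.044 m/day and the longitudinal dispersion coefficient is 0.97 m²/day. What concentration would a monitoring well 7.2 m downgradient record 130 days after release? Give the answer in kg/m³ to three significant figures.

0.00104 kg/m³

For an instantaneous plane source, C(x,t) = M/(n_e·A·√(4πDt)) · exp(−(x−vt)²/(4Dt)), with n_e·A the pore (flow) area.
Plume center vt = 0.044 × 130 = 5.72 m, so the well at 7.2 m is 1.48 m downgradient of the peak.
√(4πDt) = 39.81 m, giving peak height M/(n_e·A·√(4πDt)) = 0.41/(0.21 × 47 × 39.81) = 0.001043 kg/m³.
(x−vt)²/(4Dt) = (1.48)²/(4 × 0.97 × 130) = 0.004343; exp(−0.004343) = 0.9957.
C = 0.001043 × 0.9957 = 0.00104 kg/m³.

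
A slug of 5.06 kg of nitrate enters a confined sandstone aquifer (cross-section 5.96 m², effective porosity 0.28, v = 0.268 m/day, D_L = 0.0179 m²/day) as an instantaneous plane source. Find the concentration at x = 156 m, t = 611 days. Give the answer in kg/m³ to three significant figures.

For an instantaneous plane source, C(x,t) = M/(n_e·A·√(4πDt)) · exp(−(x−vt)²/(4Dt)), with n_e·A the pore (flow) area.
Plume center vt = 0.268 × 611 = 163.748 m, so the well at 156 m is 7.748 m upgradient of the peak.
√(4πDt) = 11.72 m, giving peak height M/(n_e·A·√(4πDt)) = 5.06/(0.28 × 5.96 × 11.72) = 0.2587 kg/m³.
(x−vt)²/(4Dt) = (-7.748)²/(4 × 0.0179 × 611) = 1.372; exp(−1.372) = 0.2536.
C = 0.2587 × 0.2536 = 0.0656 kg/m³.

0.0656 kg/m³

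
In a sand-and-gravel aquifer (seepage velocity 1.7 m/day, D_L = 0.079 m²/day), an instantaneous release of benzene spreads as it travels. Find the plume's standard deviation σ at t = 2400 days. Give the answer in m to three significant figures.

Dispersive spreading gives a Gaussian with σ² = 2Dt; advection only shifts the center.
σ = √(2 × 0.079 × 2400) = 19.5 m.

19.5 m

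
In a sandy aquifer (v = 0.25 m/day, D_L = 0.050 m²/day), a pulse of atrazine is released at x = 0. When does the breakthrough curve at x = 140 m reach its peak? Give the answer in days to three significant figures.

For the 1D instantaneous-source solution, setting ∂C/∂t = 0 at fixed x gives v²t² + 2Dt − x² = 0, so t = (√(D² + v²x²) − D)/v².
√(D² + v²x²) = √(0.050² + 0.25² × 140²) = 35.00; v² = 0.0625.
t = (35.00 − 0.050)/0.0625 = 559 days (vs. the pure-advection estimate x/v = 560 d).

559 days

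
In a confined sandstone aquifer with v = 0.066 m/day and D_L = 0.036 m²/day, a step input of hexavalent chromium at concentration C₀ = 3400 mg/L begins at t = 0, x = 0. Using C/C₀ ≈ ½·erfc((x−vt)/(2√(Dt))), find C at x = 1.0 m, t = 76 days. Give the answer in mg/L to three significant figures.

For a continuous step input, C/C₀ ≈ ½·erfc((x−vt)/(2√(Dt))).
vt = 0.066 × 76 = 5.016 m and 2√(Dt) = 2√(0.036 × 76) = 3.308 m.
Argument (x−vt)/(2√(Dt)) = (1.0 − 5.016)/3.308 = -1.214; ½·erfc(-1.214) = 0.9570.
C = 3400 × 0.9570 = 3250 mg/L.

3250 mg/L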